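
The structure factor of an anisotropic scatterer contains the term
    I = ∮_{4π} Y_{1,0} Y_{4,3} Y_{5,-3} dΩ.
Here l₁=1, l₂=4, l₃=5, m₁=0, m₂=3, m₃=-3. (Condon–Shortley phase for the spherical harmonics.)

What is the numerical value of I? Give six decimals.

Rules hold: Σm=0, L=10 even, 3≤5≤5.
N = 3·9·11 = 297
Δ = 0!·2!·8!/11! = 1/495
Racah Σ t=0..0: t=0:+1/576 = 1/576
⇒ 3j(1 4 5; 0 0 0)² = 5/99, sgn -1
Racah Σ t=0..0: t=0:+1/5040 = 1/5040
⇒ 3j(1 4 5; 0 3 -3)² = 16/495, sgn +1
4πI² = N·(3j₀)²·(3jₘ)² = 16/33
I = -1·√(0.484848/4π) = -0.19642560

-0.196426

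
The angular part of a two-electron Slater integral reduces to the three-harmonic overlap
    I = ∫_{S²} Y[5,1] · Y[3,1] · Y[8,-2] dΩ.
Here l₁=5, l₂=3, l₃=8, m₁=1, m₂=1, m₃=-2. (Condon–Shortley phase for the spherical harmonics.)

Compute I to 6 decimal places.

0.235633

Checks pass: Σm=0; 16 even; l₃=8∈[2,8].
(2·5+1)(2·3+1)(2·8+1) = 1309
Δ: 0! 10! 6! / 17! → 1/136136
sum: t=0:+1/518400 = 1/518400
3j²(5 3 8; 0 0 0) = Δ·Π!·Σ² = 56/2431  (sign +1)
sum: t=0:+1/829440 = 1/829440
3j²(5 3 8; 1 1 -2) = Δ·Π!·Σ² = 225/9724  (sign +1)
combine: 4πI² = 1309·56/2431·225/9724 = 22050/31603
take √, sign +1: I = 0.23563251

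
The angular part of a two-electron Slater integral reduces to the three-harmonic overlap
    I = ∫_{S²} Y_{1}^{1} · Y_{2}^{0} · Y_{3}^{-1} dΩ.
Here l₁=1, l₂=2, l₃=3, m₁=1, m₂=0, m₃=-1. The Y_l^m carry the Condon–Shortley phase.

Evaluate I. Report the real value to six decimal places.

-0.202301

m-sum 0 ✓  L=6 even ✓  1≤3≤3 ✓
Π(2lᵢ+1) = 3×5×7 = 105
triangle coeff Δ(1,2,3) = 1/105
Σ_t [0,0]: t=0:+1/4 = 1/4
(3j)²=3/35 [(1 2 3; 0 0 0)], sign=-1
Σ_t [0,0]: t=0:+1/8 = 1/8
(3j)²=2/35 [(1 2 3; 1 0 -1)], sign=+1
⇒ 4πI² = 18/35
I = (-1)√(18/35/(4π)) = -0.20230066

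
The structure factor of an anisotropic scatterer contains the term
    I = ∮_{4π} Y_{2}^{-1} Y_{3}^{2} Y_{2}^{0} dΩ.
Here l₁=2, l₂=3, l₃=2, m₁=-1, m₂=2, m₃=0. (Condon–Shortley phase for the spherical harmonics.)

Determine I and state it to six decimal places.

0.000000

Σmᵢ = 1 ≠ 0, so the φ-integral vanishes; I = 0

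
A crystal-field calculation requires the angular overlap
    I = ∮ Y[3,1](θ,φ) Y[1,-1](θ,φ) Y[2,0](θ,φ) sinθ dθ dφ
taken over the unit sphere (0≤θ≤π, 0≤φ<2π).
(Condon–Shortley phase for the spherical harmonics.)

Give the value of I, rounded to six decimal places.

Rules hold: Σm=0, L=6 even, 2≤2≤4.
N = 7·3·5 = 105
Δ = 2!·4!·0!/7! = 1/105
Racah Σ t=1..1: t=1:−1/4 = -1/4
⇒ 3j(3 1 2; 0 0 0)² = 3/35, sgn -1
Racah Σ t=0..0: t=0:+1/8 = 1/8
⇒ 3j(3 1 2; 1 -1 0)² = 2/35, sgn +1
4πI² = N·(3j₀)²·(3jₘ)² = 18/35
I = -1·√(0.514286/4π) = -0.20230066

-0.202301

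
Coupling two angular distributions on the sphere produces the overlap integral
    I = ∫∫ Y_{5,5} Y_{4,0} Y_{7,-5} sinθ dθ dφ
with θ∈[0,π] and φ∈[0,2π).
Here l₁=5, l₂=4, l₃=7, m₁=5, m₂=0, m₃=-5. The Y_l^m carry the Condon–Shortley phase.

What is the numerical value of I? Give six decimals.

Checks pass: Σm=0; 16 even; l₃=7∈[1,9].
(2·5+1)(2·4+1)(2·7+1) = 1485
Δ: 2! 8! 6! / 17! → 1/6126120
sum: t=0:+1/69120 t=1:−1/20736 t=2:+1/69120 = -1/51840
3j²(5 4 7; 0 0 0) = Δ·Π!·Σ² = 280/21879  (sign +1)
sum: t=0:+1/3870720 = 1/3870720
3j²(5 4 7; 5 0 -5) = Δ·Π!·Σ² = 135/6188  (sign +1)
combine: 4πI² = 1485·280/21879·135/6188 = 20250/48841
take √, sign +1: I = 0.18164160

0.181642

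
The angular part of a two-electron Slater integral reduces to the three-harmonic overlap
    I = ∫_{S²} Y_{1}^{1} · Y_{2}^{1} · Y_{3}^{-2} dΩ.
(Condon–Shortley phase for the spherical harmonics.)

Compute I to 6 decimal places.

0.261169

m-sum 0 ✓  L=6 even ✓  1≤3≤3 ✓
Π(2lᵢ+1) = 3×5×7 = 105
triangle coeff Δ(1,2,3) = 1/105
Σ_t [0,0]: t=0:+1/4 = 1/4
(3j)²=3/35 [(1 2 3; 0 0 0)], sign=-1
Σ_t [0,0]: t=0:+1/12 = 1/12
(3j)²=2/21 [(1 2 3; 1 1 -2)], sign=-1
⇒ 4πI² = 6/7
I = (+1)√(6/7/(4π)) = 0.26116903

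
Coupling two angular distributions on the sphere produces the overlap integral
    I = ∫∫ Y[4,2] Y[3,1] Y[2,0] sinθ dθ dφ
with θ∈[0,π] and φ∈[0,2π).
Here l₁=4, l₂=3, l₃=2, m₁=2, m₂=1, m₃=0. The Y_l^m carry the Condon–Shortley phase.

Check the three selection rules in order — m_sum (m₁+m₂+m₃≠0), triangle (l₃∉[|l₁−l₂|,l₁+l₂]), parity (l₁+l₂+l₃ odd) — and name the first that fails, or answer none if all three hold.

m₁+m₂+m₃ = 2 + 1 + 0 = 3  ✗
triangle: |4−3|=1 ≤ l₃=2 ≤ 4+3=7
parity: l₁+l₂+l₃ = 9 is odd

m_sum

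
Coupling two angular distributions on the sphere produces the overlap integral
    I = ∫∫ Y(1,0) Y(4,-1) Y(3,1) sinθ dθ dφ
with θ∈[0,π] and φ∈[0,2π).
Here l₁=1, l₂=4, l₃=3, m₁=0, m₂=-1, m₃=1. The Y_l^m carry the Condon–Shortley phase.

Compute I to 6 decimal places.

Checks pass: Σm=0; 8 even; l₃=3∈[3,5].
(2·1+1)(2·4+1)(2·3+1) = 189
Δ: 2! 0! 6! / 9! → 1/252
sum: t=1:−1/36 = -1/36
3j²(1 4 3; 0 0 0) = Δ·Π!·Σ² = 4/63  (sign +1)
sum: t=1:−1/48 = -1/48
3j²(1 4 3; 0 -1 1) = Δ·Π!·Σ² = 5/84  (sign -1)
combine: 4πI² = 189·4/63·5/84 = 5/7
take √, sign -1: I = -0.23841361

-0.238414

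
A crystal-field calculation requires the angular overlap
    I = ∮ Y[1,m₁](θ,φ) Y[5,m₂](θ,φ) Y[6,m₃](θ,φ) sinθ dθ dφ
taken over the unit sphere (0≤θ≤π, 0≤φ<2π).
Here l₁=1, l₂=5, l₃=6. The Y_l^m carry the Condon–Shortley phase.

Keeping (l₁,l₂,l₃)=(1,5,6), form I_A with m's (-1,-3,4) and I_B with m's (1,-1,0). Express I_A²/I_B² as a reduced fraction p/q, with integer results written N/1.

3/1

Same 1,5,6: normalisation and zero-m 3j drop out of the ratio.
A: Δ: 0! 2! 10! / 13! → 1/858; sum: t=0:+1/161280 = 1/161280; 3j²(1 5 6; -1 -3 4) = Δ·Π!·Σ² = 15/286  (sign +1)
B: Δ: 0! 2! 10! / 13! → 1/858; sum: t=0:+1/34560 = 1/34560; 3j²(1 5 6; 1 -1 0) = Δ·Π!·Σ² = 5/286  (sign +1)
I_A²/I_B² = (15/286)/(5/286) = 3/1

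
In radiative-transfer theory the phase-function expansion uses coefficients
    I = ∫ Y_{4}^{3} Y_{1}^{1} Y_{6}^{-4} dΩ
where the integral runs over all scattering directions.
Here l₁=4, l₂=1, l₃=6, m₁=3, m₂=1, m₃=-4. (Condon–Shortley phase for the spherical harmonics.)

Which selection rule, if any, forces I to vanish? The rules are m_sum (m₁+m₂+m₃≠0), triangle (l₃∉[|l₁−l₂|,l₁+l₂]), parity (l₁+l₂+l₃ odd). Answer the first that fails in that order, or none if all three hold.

triangle

Σmᵢ = 0  ✓
l₃∈[|l₁−l₂|,l₁+l₂]=[3,5], have l₃=6  ✗
Σlᵢ = 11 ⇒ odd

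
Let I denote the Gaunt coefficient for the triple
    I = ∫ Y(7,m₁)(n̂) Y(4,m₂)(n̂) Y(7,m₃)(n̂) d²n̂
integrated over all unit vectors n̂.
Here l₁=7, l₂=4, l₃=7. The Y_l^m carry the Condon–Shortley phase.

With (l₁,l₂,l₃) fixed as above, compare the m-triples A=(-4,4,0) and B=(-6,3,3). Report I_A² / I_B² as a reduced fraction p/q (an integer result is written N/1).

l's match ⇒ only the (l;m) 3-j factors differ between A and B.
A: triangle coeff Δ(7,4,7) = 1/58198140; Σ_t [4,4]: t=4:+1/17418240 = 1/17418240; (3j)²=175/12597 [(7 4 7; -4 4 0)], sign=-1
B: triangle coeff Δ(7,4,7) = 1/58198140; Σ_t [3,4]: t=3:−1/522547200 t=4:+1/52254720 = 1/58060800; (3j)²=9/646 [(7 4 7; -6 3 3)], sign=+1
I_A²/I_B² = (175/12597)/(9/646) = 350/351

350/351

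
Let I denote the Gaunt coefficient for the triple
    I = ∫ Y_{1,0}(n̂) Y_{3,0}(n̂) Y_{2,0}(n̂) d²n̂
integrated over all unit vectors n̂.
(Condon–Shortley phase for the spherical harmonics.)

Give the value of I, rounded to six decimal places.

0.247767

m-sum 0 ✓  L=6 even ✓  2≤2≤4 ✓
Π(2lᵢ+1) = 3×7×5 = 105
triangle coeff Δ(1,3,2) = 1/105
Σ_t [1,1]: t=1:−1/4 = -1/4
(3j)²=3/35 [(1 3 2; 0 0 0)], sign=-1
(m-triple is (0,0,0) — same symbol as above.)
⇒ 4πI² = 27/35
I = (+1)√(27/35/(4π)) = 0.24776670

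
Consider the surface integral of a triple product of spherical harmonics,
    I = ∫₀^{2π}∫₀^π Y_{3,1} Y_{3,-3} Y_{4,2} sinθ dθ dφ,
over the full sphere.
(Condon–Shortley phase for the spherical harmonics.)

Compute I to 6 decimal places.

Rules hold: Σm=0, L=10 even, 0≤4≤6.
N = 7·7·9 = 441
Δ = 2!·4!·4!/11! = 1/34650
Racah Σ t=0..2: t=0:+1/72 t=1:−1/16 t=2:+1/72 = -5/144
⇒ 3j(3 3 4; 0 0 0)² = 2/77, sgn -1
Racah Σ t=0..0: t=0:+1/192 = 1/192
⇒ 3j(3 3 4; 1 -3 2)² = 3/77, sgn +1
4πI² = N·(3j₀)²·(3jₘ)² = 54/121
I = -1·√(0.446281/4π) = -0.18845135

-0.188451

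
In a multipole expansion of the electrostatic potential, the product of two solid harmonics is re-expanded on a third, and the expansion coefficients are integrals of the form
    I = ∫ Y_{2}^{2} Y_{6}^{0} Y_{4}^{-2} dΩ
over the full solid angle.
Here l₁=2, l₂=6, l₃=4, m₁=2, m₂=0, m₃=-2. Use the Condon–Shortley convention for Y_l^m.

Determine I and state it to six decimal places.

m-sum 0 ✓  L=12 even ✓  4≤4≤8 ✓
Π(2lᵢ+1) = 5×13×9 = 585
triangle coeff Δ(2,6,4) = 1/6435
Σ_t [2,2]: t=2:+1/2304 = 1/2304
(3j)²=5/143 [(2 6 4; 0 0 0)], sign=+1
Σ_t [0,0]: t=0:+1/34560 = 1/34560
(3j)²=1/429 [(2 6 4; 2 0 -2)], sign=+1
⇒ 4πI² = 75/1573
I = (+1)√(75/1573/(4π)) = 0.06159725

0.061597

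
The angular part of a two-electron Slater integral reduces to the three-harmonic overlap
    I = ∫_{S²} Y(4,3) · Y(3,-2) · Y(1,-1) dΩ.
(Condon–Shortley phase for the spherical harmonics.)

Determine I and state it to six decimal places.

-0.282095

Checks pass: Σm=0; 8 even; l₃=1∈[1,7].
(2·4+1)(2·3+1)(2·1+1) = 189
Δ: 6! 2! 0! / 9! → 1/252
sum: t=3:−1/36 = -1/36
3j²(4 3 1; 0 0 0) = Δ·Π!·Σ² = 4/63  (sign +1)
sum: t=1:−1/240 = -1/240
3j²(4 3 1; 3 -2 -1) = Δ·Π!·Σ² = 1/12  (sign -1)
combine: 4πI² = 189·4/63·1/12 = 1/1
take √, sign -1: I = -0.28209479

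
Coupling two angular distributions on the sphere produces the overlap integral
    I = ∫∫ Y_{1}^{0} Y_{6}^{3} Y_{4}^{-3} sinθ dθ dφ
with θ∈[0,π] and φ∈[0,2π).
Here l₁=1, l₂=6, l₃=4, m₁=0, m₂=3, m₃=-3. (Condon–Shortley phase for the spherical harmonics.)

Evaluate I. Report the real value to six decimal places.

|1−6|≤4≤1+6 violated ⇒ I = 0

0.000000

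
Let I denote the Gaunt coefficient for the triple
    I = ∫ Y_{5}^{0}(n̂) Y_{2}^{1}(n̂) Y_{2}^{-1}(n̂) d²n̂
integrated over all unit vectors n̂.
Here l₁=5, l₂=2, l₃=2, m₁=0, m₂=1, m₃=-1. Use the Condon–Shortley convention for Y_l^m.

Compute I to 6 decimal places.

0.000000

|5−2|≤2≤5+2 violated ⇒ I = 0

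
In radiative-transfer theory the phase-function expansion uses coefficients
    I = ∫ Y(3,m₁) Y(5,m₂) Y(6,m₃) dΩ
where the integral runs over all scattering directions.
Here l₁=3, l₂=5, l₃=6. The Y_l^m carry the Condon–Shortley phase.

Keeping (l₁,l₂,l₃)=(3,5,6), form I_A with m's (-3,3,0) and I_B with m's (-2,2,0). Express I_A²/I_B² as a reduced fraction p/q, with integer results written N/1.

4/9

Same 3,5,6: normalisation and zero-m 3j drop out of the ratio.
A: Δ: 2! 4! 8! / 15! → 1/675675; sum: t=2:+1/69120 = 1/69120; 3j²(3 5 6; -3 3 0) = Δ·Π!·Σ² = 4/429  (sign +1)
B: Δ: 2! 4! 8! / 15! → 1/675675; sum: t=1:−1/34560 t=2:+1/8640 = 1/11520; 3j²(3 5 6; -2 2 0) = Δ·Π!·Σ² = 3/143  (sign +1)
I_A²/I_B² = (4/429)/(3/143) = 4/9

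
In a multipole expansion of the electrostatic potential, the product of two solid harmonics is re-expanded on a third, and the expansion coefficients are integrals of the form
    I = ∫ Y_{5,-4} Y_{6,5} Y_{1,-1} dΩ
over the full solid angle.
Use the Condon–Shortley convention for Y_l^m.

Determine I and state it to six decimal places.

Checks pass: Σm=0; 12 even; l₃=1∈[1,11].
(2·5+1)(2·6+1)(2·1+1) = 429
Δ: 10! 0! 2! / 13! → 1/858
sum: t=5:−1/14400 = -1/14400
3j²(5 6 1; 0 0 0) = Δ·Π!·Σ² = 6/143  (sign +1)
sum: t=9:−1/725760 = -1/725760
3j²(5 6 1; -4 5 -1) = Δ·Π!·Σ² = 5/78  (sign -1)
combine: 4πI² = 429·6/143·5/78 = 15/13
take √, sign -1: I = -0.30301841

-0.303018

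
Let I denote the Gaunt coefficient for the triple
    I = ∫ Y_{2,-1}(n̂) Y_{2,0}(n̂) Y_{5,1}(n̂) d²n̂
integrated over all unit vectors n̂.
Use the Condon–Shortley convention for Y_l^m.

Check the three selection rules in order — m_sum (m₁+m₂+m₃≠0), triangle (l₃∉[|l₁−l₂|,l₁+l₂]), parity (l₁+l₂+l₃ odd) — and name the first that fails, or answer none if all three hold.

triangle

azimuthal sum: -1 + 0 + 1 = 0  ✓
0 ≤ 5 ≤ 4 (triangle on l)  ✗
L = 2 + 2 + 5 = 9 (odd)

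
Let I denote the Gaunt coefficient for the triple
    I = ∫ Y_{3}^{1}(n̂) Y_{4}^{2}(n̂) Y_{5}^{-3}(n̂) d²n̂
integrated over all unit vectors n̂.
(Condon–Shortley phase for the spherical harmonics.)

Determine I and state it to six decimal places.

-0.144236

Checks pass: Σm=0; 12 even; l₃=5∈[1,7].
(2·3+1)(2·4+1)(2·5+1) = 693
Δ: 2! 4! 6! / 13! → 1/180180
sum: t=0:+1/576 t=1:−1/144 t=2:+1/576 = -1/288
3j²(3 4 5; 0 0 0) = Δ·Π!·Σ² = 20/1001  (sign +1)
sum: t=0:+1/5760 t=1:−1/720 t=2:+1/2304 = -1/1280
3j²(3 4 5; 1 2 -3) = Δ·Π!·Σ² = 27/1430  (sign -1)
combine: 4πI² = 693·20/1001·27/1430 = 486/1859
take √, sign -1: I = -0.14423595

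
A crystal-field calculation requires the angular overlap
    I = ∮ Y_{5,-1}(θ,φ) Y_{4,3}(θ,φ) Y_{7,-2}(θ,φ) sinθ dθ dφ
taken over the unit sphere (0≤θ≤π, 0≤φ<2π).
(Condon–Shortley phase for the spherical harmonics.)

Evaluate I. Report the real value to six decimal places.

-0.162315

m-sum 0 ✓  L=16 even ✓  1≤7≤9 ✓
Π(2lᵢ+1) = 11×9×15 = 1485
triangle coeff Δ(5,4,7) = 1/6126120
Σ_t [0,2]: t=0:+1/69120 t=1:−1/20736 t=2:+1/69120 = -1/51840
(3j)²=280/21879 [(5 4 7; 0 0 0)], sign=+1
Σ_t [1,2]: t=1:−1/518400 t=2:+1/138240 = 11/2073600
(3j)²=77/4420 [(5 4 7; -1 3 -2)], sign=-1
⇒ 4πI² = 16170/48841
I = (-1)√(16170/48841/(4π)) = -0.16231468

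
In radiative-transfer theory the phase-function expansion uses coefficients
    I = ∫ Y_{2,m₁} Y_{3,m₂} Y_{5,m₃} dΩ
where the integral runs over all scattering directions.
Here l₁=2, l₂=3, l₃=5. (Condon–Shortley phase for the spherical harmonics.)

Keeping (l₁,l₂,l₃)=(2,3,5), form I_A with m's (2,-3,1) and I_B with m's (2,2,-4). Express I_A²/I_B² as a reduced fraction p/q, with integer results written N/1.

Same 2,3,5: normalisation and zero-m 3j drop out of the ratio.
A: Δ: 0! 4! 6! / 11! → 1/2310; sum: t=0:+1/17280 = 1/17280; 3j²(2 3 5; 2 -3 1) = Δ·Π!·Σ² = 1/2310  (sign +1)
B: Δ: 0! 4! 6! / 11! → 1/2310; sum: t=0:+1/2880 = 1/2880; 3j²(2 3 5; 2 2 -4) = Δ·Π!·Σ² = 3/55  (sign -1)
I_A²/I_B² = (1/2310)/(3/55) = 1/126

1/126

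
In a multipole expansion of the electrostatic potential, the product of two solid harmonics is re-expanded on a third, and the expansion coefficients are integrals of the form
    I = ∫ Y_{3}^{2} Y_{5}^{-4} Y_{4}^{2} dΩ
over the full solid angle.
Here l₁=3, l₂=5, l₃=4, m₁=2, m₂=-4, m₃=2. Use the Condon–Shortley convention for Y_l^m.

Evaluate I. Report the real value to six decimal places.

Rules hold: Σm=0, L=12 even, 2≤4≤8.
N = 7·11·9 = 693
Δ = 4!·2!·6!/13! = 1/180180
Racah Σ t=1..3: t=1:−1/576 t=2:+1/144 t=3:−1/576 = 1/288
⇒ 3j(3 5 4; 0 0 0)² = 20/1001, sgn +1
Racah Σ t=0..1: t=0:+1/2880 t=1:−1/8640 = 1/4320
⇒ 3j(3 5 4; 2 -4 2)² = 8/429, sgn +1
4πI² = N·(3j₀)²·(3jₘ)² = 480/1859
I = +1·√(0.258203/4π) = 0.14334284

0.143343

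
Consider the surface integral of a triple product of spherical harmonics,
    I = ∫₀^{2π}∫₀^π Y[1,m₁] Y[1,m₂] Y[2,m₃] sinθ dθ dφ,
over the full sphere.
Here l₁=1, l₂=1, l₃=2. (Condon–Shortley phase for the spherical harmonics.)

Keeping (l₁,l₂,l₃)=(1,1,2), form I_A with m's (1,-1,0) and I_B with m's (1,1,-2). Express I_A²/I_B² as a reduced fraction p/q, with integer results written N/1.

1/6

Same 1,1,2: normalisation and zero-m 3j drop out of the ratio.
A: Δ: 0! 2! 2! / 5! → 1/30; sum: t=0:+1/4 = 1/4; 3j²(1 1 2; 1 -1 0) = Δ·Π!·Σ² = 1/30  (sign +1)
B: Δ: 0! 2! 2! / 5! → 1/30; sum: t=0:+1/4 = 1/4; 3j²(1 1 2; 1 1 -2) = Δ·Π!·Σ² = 1/5  (sign +1)
I_A²/I_B² = (1/30)/(1/5) = 1/6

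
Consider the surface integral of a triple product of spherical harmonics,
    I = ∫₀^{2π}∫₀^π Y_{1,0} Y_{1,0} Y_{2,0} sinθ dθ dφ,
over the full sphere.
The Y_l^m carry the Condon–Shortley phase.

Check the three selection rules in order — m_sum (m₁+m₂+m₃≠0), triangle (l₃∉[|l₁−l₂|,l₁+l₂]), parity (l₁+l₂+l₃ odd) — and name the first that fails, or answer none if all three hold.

none

azimuthal sum: 0 + 0 + 0 = 0  ✓
0 ≤ 2 ≤ 2 (triangle on l)  ✓
L = 1 + 1 + 2 = 4 (even)  ✓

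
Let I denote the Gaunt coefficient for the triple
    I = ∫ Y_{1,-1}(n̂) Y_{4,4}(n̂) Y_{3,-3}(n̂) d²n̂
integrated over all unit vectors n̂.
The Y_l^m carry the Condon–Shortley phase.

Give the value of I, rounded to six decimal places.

Checks pass: Σm=0; 8 even; l₃=3∈[3,5].
(2·1+1)(2·4+1)(2·3+1) = 189
Δ: 2! 0! 6! / 9! → 1/252
sum: t=1:−1/36 = -1/36
3j²(1 4 3; 0 0 0) = Δ·Π!·Σ² = 4/63  (sign +1)
sum: t=2:+1/1440 = 1/1440
3j²(1 4 3; -1 4 -3) = Δ·Π!·Σ² = 1/9  (sign +1)
combine: 4πI² = 189·4/63·1/9 = 4/3
take √, sign +1: I = 0.32573501

0.325735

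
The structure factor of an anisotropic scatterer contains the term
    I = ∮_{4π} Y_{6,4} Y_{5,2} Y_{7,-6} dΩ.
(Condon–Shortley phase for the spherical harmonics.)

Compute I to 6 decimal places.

0.020011

m-sum 0 ✓  L=18 even ✓  1≤7≤11 ✓
Π(2lᵢ+1) = 13×11×15 = 2145
triangle coeff Δ(6,5,7) = 1/174594420
Σ_t [0,4]: t=0:+1/4147200 t=1:−1/207360 t=2:+1/82944 t=3:−1/207360 t=4:+1/4147200 = 1/345600
(3j)²=420/46189 [(6 5 7; 0 0 0)], sign=-1
Σ_t [1,2]: t=1:−1/21772800 t=2:+1/19353600 = 1/174182400
(3j)²=1/3876 [(6 5 7; 4 2 -6)], sign=-1
⇒ 4πI² = 525/104329
I = (+1)√(525/104329/(4π)) = 0.02001116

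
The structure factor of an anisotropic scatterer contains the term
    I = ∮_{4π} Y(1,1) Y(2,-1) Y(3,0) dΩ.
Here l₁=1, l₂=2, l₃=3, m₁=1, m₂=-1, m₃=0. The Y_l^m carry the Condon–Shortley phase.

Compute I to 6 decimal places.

Checks pass: Σm=0; 6 even; l₃=3∈[1,3].
(2·1+1)(2·2+1)(2·3+1) = 105
Δ: 0! 2! 4! / 7! → 1/105
sum: t=0:+1/4 = 1/4
3j²(1 2 3; 0 0 0) = Δ·Π!·Σ² = 3/35  (sign -1)
sum: t=0:+1/12 = 1/12
3j²(1 2 3; 1 -1 0) = Δ·Π!·Σ² = 1/35  (sign -1)
combine: 4πI² = 105·3/35·1/35 = 9/35
take √, sign +1: I = 0.14304817

0.143048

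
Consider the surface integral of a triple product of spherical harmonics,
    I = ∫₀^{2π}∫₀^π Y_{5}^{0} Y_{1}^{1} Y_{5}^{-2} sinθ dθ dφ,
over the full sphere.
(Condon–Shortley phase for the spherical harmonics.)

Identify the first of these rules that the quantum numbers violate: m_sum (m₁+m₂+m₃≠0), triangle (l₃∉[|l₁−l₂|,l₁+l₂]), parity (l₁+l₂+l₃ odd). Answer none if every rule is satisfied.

m_sum

m₁+m₂+m₃ = 0 + 1 − 2 = -1  ✗
triangle: |5−1|=4 ≤ l₃=5 ≤ 5+1=6
parity: l₁+l₂+l₃ = 11 is odd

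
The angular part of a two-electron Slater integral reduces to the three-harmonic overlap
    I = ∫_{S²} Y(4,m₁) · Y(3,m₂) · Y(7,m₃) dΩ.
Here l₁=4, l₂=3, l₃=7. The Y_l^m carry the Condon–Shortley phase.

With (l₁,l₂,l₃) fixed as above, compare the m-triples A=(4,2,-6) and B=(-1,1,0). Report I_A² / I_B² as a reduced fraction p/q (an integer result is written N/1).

429/245

Same 4,3,7: normalisation and zero-m 3j drop out of the ratio.
A: Δ: 0! 8! 6! / 15! → 1/45045; sum: t=0:+1/4838400 = 1/4838400; 3j²(4 3 7; 4 2 -6) = Δ·Π!·Σ² = 1/35  (sign -1)
B: Δ: 0! 8! 6! / 15! → 1/45045; sum: t=0:+1/34560 = 1/34560; 3j²(4 3 7; -1 1 0) = Δ·Π!·Σ² = 7/429  (sign -1)
I_A²/I_B² = (1/35)/(7/429) = 429/245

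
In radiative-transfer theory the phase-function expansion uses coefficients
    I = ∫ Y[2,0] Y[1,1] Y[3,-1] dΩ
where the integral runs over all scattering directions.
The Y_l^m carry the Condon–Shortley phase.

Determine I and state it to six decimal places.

-0.202301

Checks pass: Σm=0; 6 even; l₃=3∈[1,3].
(2·2+1)(2·1+1)(2·3+1) = 105
Δ: 0! 4! 2! / 7! → 1/105
sum: t=0:+1/4 = 1/4
3j²(2 1 3; 0 0 0) = Δ·Π!·Σ² = 3/35  (sign -1)
sum: t=0:+1/8 = 1/8
3j²(2 1 3; 0 1 -1) = Δ·Π!·Σ² = 2/35  (sign +1)
combine: 4πI² = 105·3/35·2/35 = 18/35
take √, sign -1: I = -0.20230066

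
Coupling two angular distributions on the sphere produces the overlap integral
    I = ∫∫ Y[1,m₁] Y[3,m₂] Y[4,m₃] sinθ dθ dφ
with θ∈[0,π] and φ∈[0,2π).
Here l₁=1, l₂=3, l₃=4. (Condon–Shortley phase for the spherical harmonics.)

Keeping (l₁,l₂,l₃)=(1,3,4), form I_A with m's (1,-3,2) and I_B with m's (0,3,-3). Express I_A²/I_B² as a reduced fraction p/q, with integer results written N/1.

Same 1,3,4: normalisation and zero-m 3j drop out of the ratio.
A: Δ: 0! 2! 6! / 9! → 1/252; sum: t=0:+1/1440 = 1/1440; 3j²(1 3 4; 1 -3 2) = Δ·Π!·Σ² = 1/252  (sign +1)
B: Δ: 0! 2! 6! / 9! → 1/252; sum: t=0:+1/720 = 1/720; 3j²(1 3 4; 0 3 -3) = Δ·Π!·Σ² = 1/36  (sign -1)
I_A²/I_B² = (1/252)/(1/36) = 1/7

1/7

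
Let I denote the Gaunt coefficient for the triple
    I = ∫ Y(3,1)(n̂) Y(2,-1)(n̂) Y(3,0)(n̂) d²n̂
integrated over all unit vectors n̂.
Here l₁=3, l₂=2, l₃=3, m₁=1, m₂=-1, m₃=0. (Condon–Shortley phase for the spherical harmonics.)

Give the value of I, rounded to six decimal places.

-0.059471

m-sum 0 ✓  L=8 even ✓  1≤3≤5 ✓
Π(2lᵢ+1) = 7×5×7 = 245
triangle coeff Δ(3,2,3) = 1/3780
Σ_t [0,2]: t=0:+1/24 t=1:−1/4 t=2:+1/24 = -1/6
(3j)²=4/105 [(3 2 3; 0 0 0)], sign=+1
Σ_t [0,1]: t=0:+1/8 t=1:−1/12 = 1/24
(3j)²=1/210 [(3 2 3; 1 -1 0)], sign=-1
⇒ 4πI² = 2/45
I = (-1)√(2/45/(4π)) = -0.05947080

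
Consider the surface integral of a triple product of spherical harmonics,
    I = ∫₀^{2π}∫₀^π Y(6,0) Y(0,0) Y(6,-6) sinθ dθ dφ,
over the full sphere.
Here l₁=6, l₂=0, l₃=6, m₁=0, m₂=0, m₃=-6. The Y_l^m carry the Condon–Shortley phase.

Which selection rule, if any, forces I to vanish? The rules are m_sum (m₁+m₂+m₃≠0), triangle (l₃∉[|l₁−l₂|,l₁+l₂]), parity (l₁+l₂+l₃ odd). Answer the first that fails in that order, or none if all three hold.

m_sum

azimuthal sum: 0 + 0 − 6 = -6  ✗
6 ≤ 6 ≤ 6 (triangle on l)
L = 6 + 0 + 6 = 12 (even)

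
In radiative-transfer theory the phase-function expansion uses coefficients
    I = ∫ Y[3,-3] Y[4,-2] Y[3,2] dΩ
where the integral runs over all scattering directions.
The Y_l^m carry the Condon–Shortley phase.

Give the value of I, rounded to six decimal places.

-3 − 2 + 2 = -3 ≠ 0: azimuthal integral kills it; I = 0

0.000000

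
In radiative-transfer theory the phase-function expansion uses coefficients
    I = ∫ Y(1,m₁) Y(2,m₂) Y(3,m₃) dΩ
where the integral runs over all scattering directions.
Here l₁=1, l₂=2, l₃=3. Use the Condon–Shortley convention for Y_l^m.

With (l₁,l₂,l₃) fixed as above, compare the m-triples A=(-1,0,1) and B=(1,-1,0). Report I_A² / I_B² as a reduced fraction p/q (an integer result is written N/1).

Same 1,2,3: normalisation and zero-m 3j drop out of the ratio.
A: Δ: 0! 2! 4! / 7! → 1/105; sum: t=0:+1/8 = 1/8; 3j²(1 2 3; -1 0 1) = Δ·Π!·Σ² = 2/35  (sign +1)
B: Δ: 0! 2! 4! / 7! → 1/105; sum: t=0:+1/12 = 1/12; 3j²(1 2 3; 1 -1 0) = Δ·Π!·Σ² = 1/35  (sign -1)
I_A²/I_B² = (2/35)/(1/35) = 2/1

2/1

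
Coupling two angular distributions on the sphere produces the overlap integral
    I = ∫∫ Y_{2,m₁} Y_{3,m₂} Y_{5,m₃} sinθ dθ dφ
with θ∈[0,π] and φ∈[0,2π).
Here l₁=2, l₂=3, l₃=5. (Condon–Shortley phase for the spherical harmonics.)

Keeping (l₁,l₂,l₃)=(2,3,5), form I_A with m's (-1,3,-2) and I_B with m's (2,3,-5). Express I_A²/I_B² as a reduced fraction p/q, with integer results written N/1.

l's match ⇒ only the (l;m) 3-j factors differ between A and B.
A: triangle coeff Δ(2,3,5) = 1/2310; Σ_t [0,0]: t=0:+1/4320 = 1/4320; (3j)²=1/330 [(2 3 5; -1 3 -2)], sign=-1
B: triangle coeff Δ(2,3,5) = 1/2310; Σ_t [0,0]: t=0:+1/17280 = 1/17280; (3j)²=1/11 [(2 3 5; 2 3 -5)], sign=+1
I_A²/I_B² = (1/330)/(1/11) = 1/30

1/30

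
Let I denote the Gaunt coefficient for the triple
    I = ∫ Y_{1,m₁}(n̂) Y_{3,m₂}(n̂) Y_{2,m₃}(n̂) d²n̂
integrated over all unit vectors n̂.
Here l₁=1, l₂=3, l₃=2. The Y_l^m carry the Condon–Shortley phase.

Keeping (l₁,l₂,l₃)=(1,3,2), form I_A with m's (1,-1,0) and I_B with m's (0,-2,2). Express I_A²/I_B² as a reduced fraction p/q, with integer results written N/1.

6/5

l's match ⇒ only the (l;m) 3-j factors differ between A and B.
A: triangle coeff Δ(1,3,2) = 1/105; Σ_t [0,0]: t=0:+1/8 = 1/8; (3j)²=2/35 [(1 3 2; 1 -1 0)], sign=+1
B: triangle coeff Δ(1,3,2) = 1/105; Σ_t [1,1]: t=1:−1/24 = -1/24; (3j)²=1/21 [(1 3 2; 0 -2 2)], sign=-1
I_A²/I_B² = (2/35)/(1/21) = 6/5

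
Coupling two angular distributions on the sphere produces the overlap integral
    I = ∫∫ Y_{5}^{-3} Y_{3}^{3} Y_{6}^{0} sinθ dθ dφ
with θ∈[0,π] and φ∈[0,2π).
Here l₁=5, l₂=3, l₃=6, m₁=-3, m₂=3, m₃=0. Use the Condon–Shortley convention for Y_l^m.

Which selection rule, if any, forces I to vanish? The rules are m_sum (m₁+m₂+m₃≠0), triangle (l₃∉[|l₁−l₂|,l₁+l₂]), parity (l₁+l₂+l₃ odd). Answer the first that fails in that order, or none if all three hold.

m₁+m₂+m₃ = -3 + 3 + 0 = 0  ✓
triangle: |5−3|=2 ≤ l₃=6 ≤ 5+3=8  ✓
parity: l₁+l₂+l₃ = 14 is even  ✓

none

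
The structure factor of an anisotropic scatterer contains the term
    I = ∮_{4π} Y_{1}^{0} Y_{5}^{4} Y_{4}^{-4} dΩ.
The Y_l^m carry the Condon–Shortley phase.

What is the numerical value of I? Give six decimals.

0.147319

Rules hold: Σm=0, L=10 even, 4≤4≤6.
N = 3·11·9 = 297
Δ = 2!·0!·8!/11! = 1/495
Racah Σ t=1..1: t=1:−1/576 = -1/576
⇒ 3j(1 5 4; 0 0 0)² = 5/99, sgn -1
Racah Σ t=1..1: t=1:−1/40320 = -1/40320
⇒ 3j(1 5 4; 0 4 -4)² = 1/55, sgn -1
4πI² = N·(3j₀)²·(3jₘ)² = 3/11
I = +1·√(0.272727/4π) = 0.14731920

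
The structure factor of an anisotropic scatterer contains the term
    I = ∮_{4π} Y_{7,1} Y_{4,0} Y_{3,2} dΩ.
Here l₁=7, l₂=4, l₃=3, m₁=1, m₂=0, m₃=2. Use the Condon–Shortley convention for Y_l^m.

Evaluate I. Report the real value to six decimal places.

0.000000

Σmᵢ = 3 ≠ 0, so the φ-integral vanishes; I = 0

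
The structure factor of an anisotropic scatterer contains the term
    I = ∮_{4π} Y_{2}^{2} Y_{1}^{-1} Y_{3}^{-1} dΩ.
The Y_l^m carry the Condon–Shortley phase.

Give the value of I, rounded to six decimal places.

m-sum 0 ✓  L=6 even ✓  1≤3≤3 ✓
Π(2lᵢ+1) = 5×3×7 = 105
triangle coeff Δ(2,1,3) = 1/105
Σ_t [0,0]: t=0:+1/4 = 1/4
(3j)²=3/35 [(2 1 3; 0 0 0)], sign=-1
Σ_t [0,0]: t=0:+1/48 = 1/48
(3j)²=1/105 [(2 1 3; 2 -1 -1)], sign=+1
⇒ 4πI² = 3/35
I = (-1)√(3/35/(4π)) = -0.08258890

-0.082589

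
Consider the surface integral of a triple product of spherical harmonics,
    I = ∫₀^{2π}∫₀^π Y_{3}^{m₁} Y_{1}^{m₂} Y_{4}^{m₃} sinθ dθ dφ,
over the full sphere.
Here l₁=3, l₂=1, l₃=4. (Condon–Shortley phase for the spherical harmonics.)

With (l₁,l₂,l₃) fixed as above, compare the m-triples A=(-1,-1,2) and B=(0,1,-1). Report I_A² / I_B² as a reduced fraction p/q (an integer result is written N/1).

3/2

Shared (l₁,l₂,l₃)=(3,1,4): N and (l;000)² cancel in I_A²/I_B².
A: Δ = 0!·6!·2!/9! = 1/252; Racah Σ t=0..0: t=0:+1/96 = 1/96; ⇒ 3j(3 1 4; -1 -1 2)² = 5/84, sgn +1
B: Δ = 0!·6!·2!/9! = 1/252; Racah Σ t=0..0: t=0:+1/72 = 1/72; ⇒ 3j(3 1 4; 0 1 -1)² = 5/126, sgn -1
I_A²/I_B² = (5/84)/(5/126) = 3/2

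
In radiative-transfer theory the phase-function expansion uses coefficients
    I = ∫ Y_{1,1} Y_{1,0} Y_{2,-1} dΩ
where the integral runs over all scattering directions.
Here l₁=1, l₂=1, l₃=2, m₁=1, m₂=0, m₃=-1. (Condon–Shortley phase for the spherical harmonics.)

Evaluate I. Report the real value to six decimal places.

Checks pass: Σm=0; 4 even; l₃=2∈[0,2].
(2·1+1)(2·1+1)(2·2+1) = 45
Δ: 0! 2! 2! / 5! → 1/30
sum: t=0:+1/1 = 1/1
3j²(1 1 2; 0 0 0) = Δ·Π!·Σ² = 2/15  (sign +1)
sum: t=0:+1/2 = 1/2
3j²(1 1 2; 1 0 -1) = Δ·Π!·Σ² = 1/10  (sign -1)
combine: 4πI² = 45·2/15·1/10 = 3/5
take √, sign -1: I = -0.21850969

-0.218510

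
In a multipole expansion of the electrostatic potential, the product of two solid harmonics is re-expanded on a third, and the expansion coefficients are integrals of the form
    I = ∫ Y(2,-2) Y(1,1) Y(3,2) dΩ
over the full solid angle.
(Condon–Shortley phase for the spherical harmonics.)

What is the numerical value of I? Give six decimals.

Σmᵢ = 1 ≠ 0, so the φ-integral vanishes; I = 0

0.000000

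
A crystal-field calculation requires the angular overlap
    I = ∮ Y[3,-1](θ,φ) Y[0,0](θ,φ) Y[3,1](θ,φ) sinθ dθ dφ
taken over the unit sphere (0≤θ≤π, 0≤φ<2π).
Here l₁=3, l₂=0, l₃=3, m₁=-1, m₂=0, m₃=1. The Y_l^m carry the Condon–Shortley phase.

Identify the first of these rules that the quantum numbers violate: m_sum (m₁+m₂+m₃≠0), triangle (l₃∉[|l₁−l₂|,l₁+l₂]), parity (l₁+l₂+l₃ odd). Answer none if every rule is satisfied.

azimuthal sum: -1 + 0 + 1 = 0  ✓
3 ≤ 3 ≤ 3 (triangle on l)  ✓
L = 3 + 0 + 3 = 6 (even)  ✓

none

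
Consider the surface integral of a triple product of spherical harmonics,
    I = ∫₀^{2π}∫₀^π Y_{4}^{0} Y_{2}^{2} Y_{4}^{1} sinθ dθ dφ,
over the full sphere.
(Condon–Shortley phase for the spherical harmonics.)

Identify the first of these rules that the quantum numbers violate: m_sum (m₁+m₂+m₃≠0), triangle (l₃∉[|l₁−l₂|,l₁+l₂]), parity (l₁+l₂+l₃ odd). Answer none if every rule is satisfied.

m₁+m₂+m₃ = 0 + 2 + 1 = 3  ✗
triangle: |4−2|=2 ≤ l₃=4 ≤ 4+2=6
parity: l₁+l₂+l₃ = 10 is even

m_sum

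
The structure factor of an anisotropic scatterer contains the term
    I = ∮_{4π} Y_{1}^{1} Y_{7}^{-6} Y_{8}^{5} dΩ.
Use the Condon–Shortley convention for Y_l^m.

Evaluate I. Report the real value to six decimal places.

Checks pass: Σm=0; 16 even; l₃=8∈[6,8].
(2·1+1)(2·7+1)(2·8+1) = 765
Δ: 0! 2! 14! / 17! → 1/2040
sum: t=0:+1/25401600 = 1/25401600
3j²(1 7 8; 0 0 0) = Δ·Π!·Σ² = 8/255  (sign +1)
sum: t=0:+1/12454041600 = 1/12454041600
3j²(1 7 8; 1 -6 5) = Δ·Π!·Σ² = 1/680  (sign -1)
combine: 4πI² = 765·8/255·1/680 = 3/85
take √, sign -1: I = -0.05299638

-0.052996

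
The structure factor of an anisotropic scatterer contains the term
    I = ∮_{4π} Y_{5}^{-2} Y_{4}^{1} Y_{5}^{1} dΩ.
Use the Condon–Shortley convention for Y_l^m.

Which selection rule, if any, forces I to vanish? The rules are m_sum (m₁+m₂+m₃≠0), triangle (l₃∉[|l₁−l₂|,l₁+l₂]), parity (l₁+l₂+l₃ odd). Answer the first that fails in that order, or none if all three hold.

azimuthal sum: -2 + 1 + 1 = 0  ✓
1 ≤ 5 ≤ 9 (triangle on l)  ✓
L = 5 + 4 + 5 = 14 (even)  ✓

none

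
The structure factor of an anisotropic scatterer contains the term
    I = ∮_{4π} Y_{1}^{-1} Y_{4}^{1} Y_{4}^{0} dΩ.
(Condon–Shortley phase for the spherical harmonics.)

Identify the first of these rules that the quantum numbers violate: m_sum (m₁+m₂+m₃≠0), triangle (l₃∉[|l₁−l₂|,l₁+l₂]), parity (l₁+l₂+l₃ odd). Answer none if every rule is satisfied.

Σmᵢ = 0  ✓
l₃∈[|l₁−l₂|,l₁+l₂]=[3,5], have l₃=4  ✓
Σlᵢ = 9 ⇒ odd  ✗

parity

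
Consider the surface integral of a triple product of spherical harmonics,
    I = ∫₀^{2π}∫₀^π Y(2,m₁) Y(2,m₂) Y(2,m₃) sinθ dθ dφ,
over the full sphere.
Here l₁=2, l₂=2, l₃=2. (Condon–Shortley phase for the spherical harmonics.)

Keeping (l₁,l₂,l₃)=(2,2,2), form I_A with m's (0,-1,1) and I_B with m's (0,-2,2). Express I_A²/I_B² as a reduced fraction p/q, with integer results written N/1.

1/4

Same 2,2,2: normalisation and zero-m 3j drop out of the ratio.
A: Δ: 2! 2! 2! / 7! → 1/630; sum: t=0:+1/4 t=1:−1/2 = -1/4; 3j²(2 2 2; 0 -1 1) = Δ·Π!·Σ² = 1/70  (sign +1)
B: Δ: 2! 2! 2! / 7! → 1/630; sum: t=0:+1/8 = 1/8; 3j²(2 2 2; 0 -2 2) = Δ·Π!·Σ² = 2/35  (sign +1)
I_A²/I_B² = (1/70)/(2/35) = 1/4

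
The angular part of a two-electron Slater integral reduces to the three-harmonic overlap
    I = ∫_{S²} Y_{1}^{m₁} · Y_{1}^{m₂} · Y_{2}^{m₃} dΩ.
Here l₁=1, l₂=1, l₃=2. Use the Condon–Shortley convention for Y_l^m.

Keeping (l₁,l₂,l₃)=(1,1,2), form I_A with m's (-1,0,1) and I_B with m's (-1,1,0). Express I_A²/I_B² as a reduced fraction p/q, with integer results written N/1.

Shared (l₁,l₂,l₃)=(1,1,2): N and (l;000)² cancel in I_A²/I_B².
A: Δ = 0!·2!·2!/5! = 1/30; Racah Σ t=0..0: t=0:+1/2 = 1/2; ⇒ 3j(1 1 2; -1 0 1)² = 1/10, sgn -1
B: Δ = 0!·2!·2!/5! = 1/30; Racah Σ t=0..0: t=0:+1/4 = 1/4; ⇒ 3j(1 1 2; -1 1 0)² = 1/30, sgn +1
I_A²/I_B² = (1/10)/(1/30) = 3/1

3/1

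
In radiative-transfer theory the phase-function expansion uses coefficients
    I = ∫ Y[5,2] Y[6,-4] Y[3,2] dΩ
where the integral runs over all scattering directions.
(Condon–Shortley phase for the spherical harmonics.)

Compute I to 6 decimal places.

m-sum 0 ✓  L=14 even ✓  1≤3≤11 ✓
Π(2lᵢ+1) = 11×13×7 = 1001
triangle coeff Δ(5,6,3) = 1/675675
Σ_t [3,5]: t=3:−1/8640 t=4:+1/2304 t=5:−1/8640 = 7/34560
(3j)²=7/429 [(5 6 3; 0 0 0)], sign=-1
Σ_t [1,2]: t=1:−1/60480 t=2:+1/34560 = 1/80640
(3j)²=6/1001 [(5 6 3; 2 -4 2)], sign=-1
⇒ 4πI² = 14/143
I = (+1)√(14/143/(4π)) = 0.08826552

0.088266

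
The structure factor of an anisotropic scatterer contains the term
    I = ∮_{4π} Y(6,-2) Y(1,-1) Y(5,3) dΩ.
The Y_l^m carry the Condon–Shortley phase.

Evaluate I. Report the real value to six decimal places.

m-sum 0 ✓  L=12 even ✓  5≤5≤7 ✓
Π(2lᵢ+1) = 13×3×11 = 429
triangle coeff Δ(6,1,5) = 1/858
Σ_t [1,1]: t=1:−1/14400 = -1/14400
(3j)²=6/143 [(6 1 5; 0 0 0)], sign=+1
Σ_t [0,0]: t=0:+1/161280 = 1/161280
(3j)²=1/143 [(6 1 5; -2 -1 3)], sign=+1
⇒ 4πI² = 18/143
I = (+1)√(18/143/(4π)) = 0.10008369

0.100084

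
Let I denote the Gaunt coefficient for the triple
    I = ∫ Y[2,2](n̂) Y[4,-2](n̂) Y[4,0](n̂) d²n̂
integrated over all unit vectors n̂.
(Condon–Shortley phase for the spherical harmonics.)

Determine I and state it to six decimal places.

Checks pass: Σm=0; 10 even; l₃=4∈[2,6].
(2·2+1)(2·4+1)(2·4+1) = 405
Δ: 2! 2! 6! / 11! → 1/13860
sum: t=0:+1/192 t=1:−1/36 t=2:+1/192 = -5/288
3j²(2 4 4; 0 0 0) = Δ·Π!·Σ² = 20/693  (sign -1)
sum: t=0:+1/192 = 1/192
3j²(2 4 4; 2 -2 0) = Δ·Π!·Σ² = 3/77  (sign +1)
combine: 4πI² = 405·20/693·3/77 = 2700/5929
take √, sign -1: I = -0.19036462

-0.190365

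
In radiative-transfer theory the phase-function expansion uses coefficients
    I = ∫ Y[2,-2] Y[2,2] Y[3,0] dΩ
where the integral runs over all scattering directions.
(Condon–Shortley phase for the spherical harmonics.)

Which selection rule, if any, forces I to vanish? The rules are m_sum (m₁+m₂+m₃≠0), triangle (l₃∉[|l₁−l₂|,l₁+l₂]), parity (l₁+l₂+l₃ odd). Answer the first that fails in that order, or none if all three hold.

m₁+m₂+m₃ = -2 + 2 + 0 = 0  ✓
triangle: |2−2|=0 ≤ l₃=3 ≤ 2+2=4  ✓
parity: l₁+l₂+l₃ = 7 is odd  ✗

parity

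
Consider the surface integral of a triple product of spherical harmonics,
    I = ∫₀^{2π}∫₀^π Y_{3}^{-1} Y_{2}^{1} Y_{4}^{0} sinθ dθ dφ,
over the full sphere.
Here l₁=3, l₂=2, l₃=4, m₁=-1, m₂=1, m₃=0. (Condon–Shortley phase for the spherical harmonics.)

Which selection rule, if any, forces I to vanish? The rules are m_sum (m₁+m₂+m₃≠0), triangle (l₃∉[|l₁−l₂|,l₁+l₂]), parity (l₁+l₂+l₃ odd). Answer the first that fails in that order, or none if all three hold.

parity

m₁+m₂+m₃ = -1 + 1 + 0 = 0  ✓
triangle: |3−2|=1 ≤ l₃=4 ≤ 3+2=5  ✓
parity: l₁+l₂+l₃ = 9 is odd  ✗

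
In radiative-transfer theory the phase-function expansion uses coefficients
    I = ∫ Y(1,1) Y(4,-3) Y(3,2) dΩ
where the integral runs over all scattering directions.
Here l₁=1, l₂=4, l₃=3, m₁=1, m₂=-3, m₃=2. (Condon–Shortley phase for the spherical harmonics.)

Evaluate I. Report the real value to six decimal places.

Rules hold: Σm=0, L=8 even, 3≤3≤5.
N = 3·9·7 = 189
Δ = 2!·0!·6!/9! = 1/252
Racah Σ t=1..1: t=1:−1/36 = -1/36
⇒ 3j(1 4 3; 0 0 0)² = 4/63, sgn +1
Racah Σ t=0..0: t=0:+1/240 = 1/240
⇒ 3j(1 4 3; 1 -3 2)² = 1/12, sgn -1
4πI² = N·(3j₀)²·(3jₘ)² = 1/1
I = -1·√(1/4π) = -0.28209479

-0.282095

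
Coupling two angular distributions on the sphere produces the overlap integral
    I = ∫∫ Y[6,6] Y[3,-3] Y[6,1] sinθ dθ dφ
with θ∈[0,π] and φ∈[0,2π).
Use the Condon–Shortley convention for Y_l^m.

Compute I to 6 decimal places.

0.000000

Σmᵢ = 4 ≠ 0, so the φ-integral vanishes; I = 0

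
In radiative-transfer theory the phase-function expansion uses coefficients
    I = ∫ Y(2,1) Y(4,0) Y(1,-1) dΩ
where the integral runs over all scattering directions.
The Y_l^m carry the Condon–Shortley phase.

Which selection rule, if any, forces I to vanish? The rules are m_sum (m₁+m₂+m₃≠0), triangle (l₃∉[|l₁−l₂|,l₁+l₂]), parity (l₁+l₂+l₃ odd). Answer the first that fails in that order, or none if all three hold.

Σmᵢ = 0  ✓
l₃∈[|l₁−l₂|,l₁+l₂]=[2,6], have l₃=1  ✗
Σlᵢ = 7 ⇒ odd

triangle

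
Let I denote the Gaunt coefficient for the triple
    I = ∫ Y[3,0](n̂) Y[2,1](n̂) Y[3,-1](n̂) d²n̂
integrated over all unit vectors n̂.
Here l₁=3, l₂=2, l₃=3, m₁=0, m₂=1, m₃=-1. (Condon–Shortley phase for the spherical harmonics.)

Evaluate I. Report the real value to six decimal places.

-0.059471

m-sum 0 ✓  L=8 even ✓  1≤3≤5 ✓
Π(2lᵢ+1) = 7×5×7 = 245
triangle coeff Δ(3,2,3) = 1/3780
Σ_t [0,2]: t=0:+1/24 t=1:−1/4 t=2:+1/24 = -1/6
(3j)²=4/105 [(3 2 3; 0 0 0)], sign=+1
Σ_t [1,2]: t=1:−1/8 t=2:+1/12 = -1/24
(3j)²=1/210 [(3 2 3; 0 1 -1)], sign=-1
⇒ 4πI² = 2/45
I = (-1)√(2/45/(4π)) = -0.05947080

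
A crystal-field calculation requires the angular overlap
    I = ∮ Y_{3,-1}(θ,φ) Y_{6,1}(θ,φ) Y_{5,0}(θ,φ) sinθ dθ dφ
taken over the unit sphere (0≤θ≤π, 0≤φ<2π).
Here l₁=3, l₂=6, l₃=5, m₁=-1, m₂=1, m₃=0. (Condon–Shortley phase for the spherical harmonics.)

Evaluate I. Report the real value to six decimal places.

-0.077843

m-sum 0 ✓  L=14 even ✓  3≤5≤9 ✓
Π(2lᵢ+1) = 7×13×11 = 1001
triangle coeff Δ(3,6,5) = 1/675675
Σ_t [1,3]: t=1:−1/8640 t=2:+1/2304 t=3:−1/8640 = 7/34560
(3j)²=7/429 [(3 6 5; 0 0 0)], sign=-1
Σ_t [2,4]: t=2:+1/5760 t=3:−1/3456 t=4:+1/34560 = -1/11520
(3j)²=2/429 [(3 6 5; -1 1 0)], sign=+1
⇒ 4πI² = 98/1287
I = (-1)√(98/1287/(4π)) = -0.07784287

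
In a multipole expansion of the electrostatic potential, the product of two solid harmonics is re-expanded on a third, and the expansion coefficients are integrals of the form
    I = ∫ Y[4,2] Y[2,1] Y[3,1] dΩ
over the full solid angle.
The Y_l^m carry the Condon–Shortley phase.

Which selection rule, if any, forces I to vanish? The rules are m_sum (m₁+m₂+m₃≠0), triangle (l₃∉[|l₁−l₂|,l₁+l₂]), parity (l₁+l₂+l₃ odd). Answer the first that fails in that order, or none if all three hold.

m_sum

azimuthal sum: 2 + 1 + 1 = 4  ✗
2 ≤ 3 ≤ 6 (triangle on l)
L = 4 + 2 + 3 = 9 (odd)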